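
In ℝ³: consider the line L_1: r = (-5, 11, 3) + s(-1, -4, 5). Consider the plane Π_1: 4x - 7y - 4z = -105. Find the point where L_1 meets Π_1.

(-6, 7, 8)

Substitute r = (-5, 11, 3) + t(-1, -4, 5) into the plane: -109 + 4t = -105, so t = 1.
Intersection: (-5, 11, 3) + 1·(-1, -4, 5) = (-6, 7, 8).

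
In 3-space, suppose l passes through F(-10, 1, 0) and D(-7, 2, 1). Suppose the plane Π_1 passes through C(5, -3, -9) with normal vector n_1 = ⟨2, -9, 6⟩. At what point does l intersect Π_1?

A direction vector for l is D − F = (3, 1, 1).
Π_1: n_1·r = n_1·C gives 2x - 9y + 6z = -17.
Substitute r = (-10, 1, 0) + t(3, 1, 1) into the plane: -29 + 3t = -17, so t = 4.
Intersection: (-10, 1, 0) + 4·(3, 1, 1) = (2, 5, 4).

(2, 5, 4)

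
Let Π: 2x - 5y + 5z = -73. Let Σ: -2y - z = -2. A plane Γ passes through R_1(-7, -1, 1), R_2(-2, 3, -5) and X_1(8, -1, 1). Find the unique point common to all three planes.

R_1R_2 = (5, 4, -6), R_1X_1 = (15, 0, 0); a normal to Γ is R_1R_2 × R_1X_1 = (0, -90, -60).
Using R_1: Γ has equation -90y - 60z = 30.
Solving the 3×3 linear system 2x - 5y + 5z = -73, -2y - z = -2, -90y - 60z = 30 (e.g. by elimination or Cramer's rule, determinant = 60) gives (-4, 5, -8).

(-4, 5, -8)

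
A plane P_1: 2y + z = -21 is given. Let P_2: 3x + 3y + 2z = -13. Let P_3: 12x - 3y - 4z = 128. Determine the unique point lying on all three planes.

(7, -8, -5)

Solving the 3×3 linear system 2y + z = -21, 3x + 3y + 2z = -13, 12x - 3y - 4z = 128 (e.g. by elimination or Cramer's rule, determinant = 27) gives (7, -8, -5).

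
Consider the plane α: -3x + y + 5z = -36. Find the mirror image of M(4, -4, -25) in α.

λ = (n·M − d)/|n|² = (-141 − (-36))/35 = -3.
Reflection = M − 2λn = (4, -4, -25) − (-6)·(-3, 1, 5) = (-14, 2, 5).

(-14, 2, 5)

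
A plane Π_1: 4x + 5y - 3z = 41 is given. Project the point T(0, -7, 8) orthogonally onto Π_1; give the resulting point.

(8, 3, 2)

Foot = T − λn with λ = (n·T − d)/|n|² = (-59 − 41)/50 = -2.
Foot = (0, -7, 8) − (-2)·(4, 5, -3) = (8, 3, 2).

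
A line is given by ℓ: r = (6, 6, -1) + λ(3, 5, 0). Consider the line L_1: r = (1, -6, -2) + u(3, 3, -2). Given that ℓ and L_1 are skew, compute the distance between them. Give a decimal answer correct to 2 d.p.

1.22

Common perpendicular direction n = (3, 5, 0) × (3, 3, -2) = (-10, 6, -6).
With w = (1, -6, -2) − (6, 6, -1) = (-5, -12, -1), w · n = -16.
Distance = |w · n| / |n| = |-16| / √172 ≈ 1.22.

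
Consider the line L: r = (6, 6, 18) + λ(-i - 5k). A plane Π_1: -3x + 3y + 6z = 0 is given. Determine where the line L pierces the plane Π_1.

Substitute r = (6, 6, 18) + t(-1, 0, -5) into the plane: 108 + (-27)t = 0, so t = 4.
Intersection: (6, 6, 18) + 4·(-1, 0, -5) = (2, 6, -2).

(2, 6, -2)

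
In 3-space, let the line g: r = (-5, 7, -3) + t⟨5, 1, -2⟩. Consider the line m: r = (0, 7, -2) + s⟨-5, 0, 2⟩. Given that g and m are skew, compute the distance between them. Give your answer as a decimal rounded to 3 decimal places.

2.785

Common perpendicular direction n = (5, 1, -2) × (-5, 0, 2) = (2, 0, 5).
With w = (0, 7, -2) − (-5, 7, -3) = (5, 0, 1), w · n = 15.
Distance = |w · n| / |n| = |15| / √29 ≈ 2.785.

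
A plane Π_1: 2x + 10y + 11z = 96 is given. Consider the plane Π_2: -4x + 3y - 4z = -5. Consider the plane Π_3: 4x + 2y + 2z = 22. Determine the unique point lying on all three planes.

(1, 5, 4)

Solving the 3×3 linear system 2x + 10y + 11z = 96, -4x + 3y - 4z = -5, 4x + 2y + 2z = 22 (e.g. by elimination or Cramer's rule, determinant = -272) gives (1, 5, 4).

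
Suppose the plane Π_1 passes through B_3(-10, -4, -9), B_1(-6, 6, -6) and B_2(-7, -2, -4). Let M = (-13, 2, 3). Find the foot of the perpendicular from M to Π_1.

B_3B_1 = (4, 10, 3), B_3B_2 = (3, 2, 5); a normal to Π_1 is B_3B_1 × B_3B_2 = (44, -11, -22).
Using B_3: Π_1 has equation 44x - 11y - 22z = -198.
Foot = M − λn with λ = (n·M − d)/|n|² = (-660 − (-198))/2541 = -2/11.
Foot = (-13, 2, 3) − (-2/11)·(44, -11, -22) = (-5, 0, -1).

(-5, 0, -1)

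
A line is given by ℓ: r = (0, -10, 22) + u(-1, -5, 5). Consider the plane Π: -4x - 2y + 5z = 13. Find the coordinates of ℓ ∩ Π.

Substitute r = (0, -10, 22) + t(-1, -5, 5) into the plane: 130 + 39t = 13, so t = -3.
Intersection: (0, -10, 22) + (-3)·(-1, -5, 5) = (3, 5, 7).

(3, 5, 7)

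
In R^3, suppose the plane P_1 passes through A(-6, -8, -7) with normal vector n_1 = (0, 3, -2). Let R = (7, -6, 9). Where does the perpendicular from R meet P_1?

P_1: n_1·r = n_1·A gives 3y - 2z = -10.
Foot = R − λn with λ = (n·R − d)/|n|² = (-36 − (-10))/13 = -2.
Foot = (7, -6, 9) − (-2)·(0, 3, -2) = (7, 0, 5).

(7, 0, 5)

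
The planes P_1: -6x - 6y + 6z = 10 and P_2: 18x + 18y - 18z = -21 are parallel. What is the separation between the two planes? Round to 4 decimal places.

Rescale P_2 by 1/(-3): -6x - 6y + 6z = 7. Then distance = |10 − 7| / √108 ≈ 0.2887.

0.2887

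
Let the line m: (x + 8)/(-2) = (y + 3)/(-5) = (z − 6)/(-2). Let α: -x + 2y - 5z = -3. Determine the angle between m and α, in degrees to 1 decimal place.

3.6

m has direction (-2, -5, -2) through (-8, -3, 6).
sin θ = |n·v| / (|n||v|) = |2| / (√30 · √33) = 0.06356.
θ ≈ 3.6°.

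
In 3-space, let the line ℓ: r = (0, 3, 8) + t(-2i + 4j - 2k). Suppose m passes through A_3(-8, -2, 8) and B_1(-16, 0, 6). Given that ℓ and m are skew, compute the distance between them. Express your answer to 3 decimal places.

0.911

A direction vector for m is B_1 − A_3 = (-8, 2, -2).
Common perpendicular direction n = (-2, 4, -2) × (-8, 2, -2) = (-4, 12, 28).
With w = (-8, -2, 8) − (0, 3, 8) = (-8, -5, 0), w · n = -28.
Distance = |w · n| / |n| = |-28| / √944 ≈ 0.911.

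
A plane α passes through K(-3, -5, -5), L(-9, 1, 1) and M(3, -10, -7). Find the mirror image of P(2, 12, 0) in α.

KL = (-6, 6, 6), KM = (6, -5, -2); a normal to α is KL × KM = (18, 24, -6).
Using K: α has equation 18x + 24y - 6z = -144.
λ = (n·P − d)/|n|² = (324 − (-144))/936 = 1/2.
Reflection = P − 2λn = (2, 12, 0) − 1·(18, 24, -6) = (-16, -12, 6).

(-16, -12, 6)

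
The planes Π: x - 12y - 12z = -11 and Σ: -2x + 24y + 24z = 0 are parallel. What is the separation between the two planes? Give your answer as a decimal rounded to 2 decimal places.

0.65

Rescale Σ by 1/(-2): x - 12y - 12z = 0. Then distance = |-11 − 0| / √289 ≈ 0.65.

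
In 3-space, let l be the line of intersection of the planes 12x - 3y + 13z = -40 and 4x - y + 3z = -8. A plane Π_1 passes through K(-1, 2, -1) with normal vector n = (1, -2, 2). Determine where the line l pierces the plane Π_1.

Direction of l: (12, -3, 13) × (4, -1, 3) = (4, 16, 0).
A point on l: solving the two plane equations with x = 3 gives (3, 8, -4).
Π_1: n·r = n·K gives x - 2y + 2z = -7.
Substitute r = (3, 8, -4) + t(4, 16, 0) into the plane: -21 + (-28)t = -7, so t = -1/2.
Intersection: (3, 8, -4) + (-1/2)·(4, 16, 0) = (1, 0, -4).

(1, 0, -4)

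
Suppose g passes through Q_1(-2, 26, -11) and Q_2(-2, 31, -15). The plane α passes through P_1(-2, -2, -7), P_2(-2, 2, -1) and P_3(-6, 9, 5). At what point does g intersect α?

(-2, 6, 5)

A direction vector for g is Q_2 − Q_1 = (0, 5, -4).
P_1P_2 = (0, 4, 6), P_1P_3 = (-4, 11, 12); a normal to α is P_1P_2 × P_1P_3 = (-18, -24, 16).
Using P_1: α has equation -18x - 24y + 16z = -28.
Substitute r = (-2, 26, -11) + t(0, 5, -4) into the plane: -764 + (-184)t = -28, so t = -4.
Intersection: (-2, 26, -11) + (-4)·(0, 5, -4) = (-2, 6, 5).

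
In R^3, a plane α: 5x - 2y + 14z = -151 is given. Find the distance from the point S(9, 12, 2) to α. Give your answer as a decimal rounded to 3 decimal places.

n·S − d = (5)·(9) + (-2)·(12) + (14)·(2) − (-151) = 200; |n| = √225.
Distance = |200| / √225 = 200/√225 ≈ 13.333.

13.333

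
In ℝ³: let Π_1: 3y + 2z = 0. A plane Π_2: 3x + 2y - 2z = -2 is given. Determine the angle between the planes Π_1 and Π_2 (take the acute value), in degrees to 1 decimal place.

82.3

cos θ = |n₁·n₂| / (|n₁||n₂|) = |2| / (√13 · √17).
θ = arccos(0.13453) ≈ 82.3°.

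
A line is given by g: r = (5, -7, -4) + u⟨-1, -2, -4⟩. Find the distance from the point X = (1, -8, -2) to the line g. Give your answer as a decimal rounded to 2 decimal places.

Taking (5, -7, -4) on g with direction v = (-1, -2, -4): w = X − (5, -7, -4) = (-4, -1, 2), and w × v = (8, -18, 7).
Distance = |w × v| / |v| = √437 / √21 ≈ 4.56.

4.56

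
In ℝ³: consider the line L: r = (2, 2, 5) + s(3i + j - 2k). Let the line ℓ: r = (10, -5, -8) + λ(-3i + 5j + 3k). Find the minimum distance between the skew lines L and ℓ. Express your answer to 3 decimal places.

4.865

Common perpendicular direction n = (3, 1, -2) × (-3, 5, 3) = (13, -3, 18).
With w = (10, -5, -8) − (2, 2, 5) = (8, -7, -13), w · n = -109.
Distance = |w · n| / |n| = |-109| / √502 ≈ 4.865.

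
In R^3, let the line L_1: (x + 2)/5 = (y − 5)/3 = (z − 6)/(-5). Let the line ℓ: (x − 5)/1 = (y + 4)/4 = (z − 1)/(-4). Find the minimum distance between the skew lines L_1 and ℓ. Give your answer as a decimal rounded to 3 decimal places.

6.822

L_1 has direction (5, 3, -5) through (-2, 5, 6).
ℓ has direction (1, 4, -4) through (5, -4, 1).
Common perpendicular direction n = (5, 3, -5) × (1, 4, -4) = (8, 15, 17).
With w = (5, -4, 1) − (-2, 5, 6) = (7, -9, -5), w · n = -164.
Distance = |w · n| / |n| = |-164| / √578 ≈ 6.822.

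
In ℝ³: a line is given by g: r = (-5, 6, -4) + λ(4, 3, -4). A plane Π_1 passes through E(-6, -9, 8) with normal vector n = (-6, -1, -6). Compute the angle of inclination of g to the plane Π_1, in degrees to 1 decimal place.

3.1

Π_1: n·r = n·E gives -6x - y - 6z = -3.
sin θ = |n·v| / (|n||v|) = |-3| / (√73 · √41) = 0.05484.
θ ≈ 3.1°.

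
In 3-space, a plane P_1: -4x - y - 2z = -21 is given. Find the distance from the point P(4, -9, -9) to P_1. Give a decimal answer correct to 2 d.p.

n·P − d = (-4)·(4) + (-1)·(-9) + (-2)·(-9) − (-21) = 32; |n| = √21.
Distance = |32| / √21 = 32/√21 ≈ 6.98.

6.98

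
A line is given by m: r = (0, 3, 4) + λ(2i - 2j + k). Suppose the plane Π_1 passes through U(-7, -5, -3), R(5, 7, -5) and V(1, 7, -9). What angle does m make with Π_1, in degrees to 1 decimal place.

UR = (12, 12, -2), UV = (8, 12, -6); a normal to Π_1 is UR × UV = (-48, 56, 48).
Using U: Π_1 has equation -48x + 56y + 48z = -88.
sin θ = |n·v| / (|n||v|) = |-160| / (√7744 · √9) = 0.60606.
θ ≈ 37.3°.

37.3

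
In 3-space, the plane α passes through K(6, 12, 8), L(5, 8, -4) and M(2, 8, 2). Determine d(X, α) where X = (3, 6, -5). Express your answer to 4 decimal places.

KL = (-1, -4, -12), KM = (-4, -4, -6); a normal to α is KL × KM = (-24, 42, -12).
Using K: α has equation -24x + 42y - 12z = 264.
n·X − d = (-24)·(3) + (42)·(6) + (-12)·(-5) − 264 = -24; |n| = √2484.
Distance = |-24| / √2484 = 24/√2484 ≈ 0.4815.

0.4815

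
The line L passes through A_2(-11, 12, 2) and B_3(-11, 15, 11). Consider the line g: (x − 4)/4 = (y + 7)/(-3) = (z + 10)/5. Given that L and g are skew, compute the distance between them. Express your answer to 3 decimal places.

A direction vector for L is B_3 − A_2 = (0, 3, 9).
g has direction (4, -3, 5) through (4, -7, -10).
Common perpendicular direction n = (0, 3, 9) × (4, -3, 5) = (42, 36, -12).
With w = (4, -7, -10) − (-11, 12, 2) = (15, -19, -12), w · n = 90.
Distance = |w · n| / |n| = |90| / √3204 ≈ 1.590.

1.590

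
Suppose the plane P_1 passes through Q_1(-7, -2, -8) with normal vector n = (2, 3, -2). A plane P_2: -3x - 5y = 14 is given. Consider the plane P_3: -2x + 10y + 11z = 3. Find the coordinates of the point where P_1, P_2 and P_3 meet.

P_1: n·r = n·Q_1 gives 2x + 3y - 2z = -4.
Solving the 3×3 linear system 2x + 3y - 2z = -4, -3x - 5y = 14, -2x + 10y + 11z = 3 (e.g. by elimination or Cramer's rule, determinant = 69) gives (-8, 2, -3).

(-8, 2, -3)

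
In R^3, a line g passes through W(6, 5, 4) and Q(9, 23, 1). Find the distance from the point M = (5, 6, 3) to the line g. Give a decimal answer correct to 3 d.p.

1.433

A direction vector for g is Q − W = (3, 18, -3).
Taking (6, 5, 4) on g with direction v = (3, 18, -3): w = M − (6, 5, 4) = (-1, 1, -1), and w × v = (15, -6, -21).
Distance = |w × v| / |v| = √702 / √342 ≈ 1.433.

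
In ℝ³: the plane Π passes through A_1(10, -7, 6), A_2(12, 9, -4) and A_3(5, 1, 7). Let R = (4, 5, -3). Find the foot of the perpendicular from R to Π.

(8, 7, 1)

A_1A_2 = (2, 16, -10), A_1A_3 = (-5, 8, 1); a normal to Π is A_1A_2 × A_1A_3 = (96, 48, 96).
Using A_1: Π has equation 96x + 48y + 96z = 1200.
Foot = R − λn with λ = (n·R − d)/|n|² = (336 − 1200)/20736 = -1/24.
Foot = (4, 5, -3) − (-1/24)·(96, 48, 96) = (8, 7, 1).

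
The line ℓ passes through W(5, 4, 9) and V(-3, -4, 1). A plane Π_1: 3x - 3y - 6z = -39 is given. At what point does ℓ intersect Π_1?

A direction vector for ℓ is V − W = (-8, -8, -8).
Substitute r = (5, 4, 9) + t(-8, -8, -8) into the plane: -51 + 48t = -39, so t = 1/4.
Intersection: (5, 4, 9) + (1/4)·(-8, -8, -8) = (3, 2, 7).

(3, 2, 7)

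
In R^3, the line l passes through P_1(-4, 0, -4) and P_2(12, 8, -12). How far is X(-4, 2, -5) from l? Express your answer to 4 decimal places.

A direction vector for l is P_2 − P_1 = (16, 8, -8).
Taking (-4, 0, -4) on l with direction v = (16, 8, -8): w = X − (-4, 0, -4) = (0, 2, -1), and w × v = (-8, -16, -32).
Distance = |w × v| / |v| = √1344 / √384 ≈ 1.8708.

1.8708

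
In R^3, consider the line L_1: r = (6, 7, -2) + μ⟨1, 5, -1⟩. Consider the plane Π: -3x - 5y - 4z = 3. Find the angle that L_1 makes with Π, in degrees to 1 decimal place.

40.8

sin θ = |n·v| / (|n||v|) = |-24| / (√50 · √27) = 0.65320.
θ ≈ 40.8°.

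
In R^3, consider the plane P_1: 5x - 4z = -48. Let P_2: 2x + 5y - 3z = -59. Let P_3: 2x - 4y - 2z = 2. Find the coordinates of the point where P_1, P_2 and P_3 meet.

Solving the 3×3 linear system 5x - 4z = -48, 2x + 5y - 3z = -59, 2x - 4y - 2z = 2 (e.g. by elimination or Cramer's rule, determinant = -38) gives (-4, -6, 7).

(-4, -6, 7)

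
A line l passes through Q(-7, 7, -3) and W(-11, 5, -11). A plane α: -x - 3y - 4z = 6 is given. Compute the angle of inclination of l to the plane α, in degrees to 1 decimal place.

64.0

A direction vector for l is W − Q = (-4, -2, -8).
sin θ = |n·v| / (|n||v|) = |42| / (√26 · √84) = 0.89872.
θ ≈ 64.0°.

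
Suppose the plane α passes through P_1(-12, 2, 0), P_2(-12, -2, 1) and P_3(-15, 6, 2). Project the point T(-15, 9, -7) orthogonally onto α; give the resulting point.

(-11, 10, -3)

P_1P_2 = (0, -4, 1), P_1P_3 = (-3, 4, 2); a normal to α is P_1P_2 × P_1P_3 = (-12, -3, -12).
Using P_1: α has equation -12x - 3y - 12z = 138.
Foot = T − λn with λ = (n·T − d)/|n|² = (237 − 138)/297 = 1/3.
Foot = (-15, 9, -7) − (1/3)·(-12, -3, -12) = (-11, 10, -3).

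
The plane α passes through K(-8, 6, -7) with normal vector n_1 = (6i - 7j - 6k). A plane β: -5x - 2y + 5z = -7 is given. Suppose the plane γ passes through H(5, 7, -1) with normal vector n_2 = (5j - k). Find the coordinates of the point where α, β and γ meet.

α: n_1·r = n_1·K gives 6x - 7y - 6z = -48.
γ: n_2·r = n_2·H gives 5y - z = 36.
Solving the 3×3 linear system 6x - 7y - 6z = -48, -5x - 2y + 5z = -7, 5y - z = 36 (e.g. by elimination or Cramer's rule, determinant = 47) gives (-7, 6, -6).

(-7, 6, -6)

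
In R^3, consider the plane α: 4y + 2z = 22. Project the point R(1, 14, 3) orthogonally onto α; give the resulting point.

(1, 6, -1)

Foot = R − λn with λ = (n·R − d)/|n|² = (62 − 22)/20 = 2.
Foot = (1, 14, 3) − 2·(0, 4, 2) = (1, 6, -1).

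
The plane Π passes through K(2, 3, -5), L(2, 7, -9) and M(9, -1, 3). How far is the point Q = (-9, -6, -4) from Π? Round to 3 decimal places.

KL = (0, 4, -4), KM = (7, -4, 8); a normal to Π is KL × KM = (16, -28, -28).
Using K: Π has equation 16x - 28y - 28z = 88.
n·Q − d = (16)·(-9) + (-28)·(-6) + (-28)·(-4) − 88 = 48; |n| = √1824.
Distance = |48| / √1824 = 48/√1824 ≈ 1.124.

1.124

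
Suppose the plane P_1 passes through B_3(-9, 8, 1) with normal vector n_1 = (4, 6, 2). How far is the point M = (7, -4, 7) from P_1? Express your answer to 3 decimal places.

P_1: n_1·r = n_1·B_3 gives 4x + 6y + 2z = 14.
n·M − d = (4)·(7) + (6)·(-4) + (2)·(7) − 14 = 4; |n| = √56.
Distance = |4| / √56 = 4/√56 ≈ 0.535.

0.535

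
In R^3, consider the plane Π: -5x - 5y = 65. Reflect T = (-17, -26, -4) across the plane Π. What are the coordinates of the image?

λ = (n·T − d)/|n|² = (215 − 65)/50 = 3.
Reflection = T − 2λn = (-17, -26, -4) − 6·(-5, -5, 0) = (13, 4, -4).

(13, 4, -4)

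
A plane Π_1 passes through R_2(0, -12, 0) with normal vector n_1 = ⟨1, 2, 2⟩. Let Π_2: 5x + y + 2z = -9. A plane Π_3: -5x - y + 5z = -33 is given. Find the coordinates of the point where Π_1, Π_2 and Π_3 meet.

(2, -7, -6)

Π_1: n_1·r = n_1·R_2 gives x + 2y + 2z = -24.
Solving the 3×3 linear system x + 2y + 2z = -24, 5x + y + 2z = -9, -5x - y + 5z = -33 (e.g. by elimination or Cramer's rule, determinant = -63) gives (2, -7, -6).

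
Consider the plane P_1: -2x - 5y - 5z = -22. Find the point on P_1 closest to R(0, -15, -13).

(6, 0, 2)

Foot = R − λn with λ = (n·R − d)/|n|² = (140 − (-22))/54 = 3.
Foot = (0, -15, -13) − 3·(-2, -5, -5) = (6, 0, 2).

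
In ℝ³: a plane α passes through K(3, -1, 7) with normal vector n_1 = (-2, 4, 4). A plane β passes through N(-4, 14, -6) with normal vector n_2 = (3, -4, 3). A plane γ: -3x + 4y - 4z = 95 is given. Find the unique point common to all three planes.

(-5, 11, -9)

α: n_1·r = n_1·K gives -2x + 4y + 4z = 18.
β: n_2·r = n_2·N gives 3x - 4y + 3z = -86.
Solving the 3×3 linear system -2x + 4y + 4z = 18, 3x - 4y + 3z = -86, -3x + 4y - 4z = 95 (e.g. by elimination or Cramer's rule, determinant = 4) gives (-5, 11, -9).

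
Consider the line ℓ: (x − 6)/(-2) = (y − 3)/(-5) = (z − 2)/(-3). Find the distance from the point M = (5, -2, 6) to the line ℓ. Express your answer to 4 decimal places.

6.0066

ℓ has direction (-2, -5, -3) through (6, 3, 2).
Taking (6, 3, 2) on ℓ with direction v = (-2, -5, -3): w = M − (6, 3, 2) = (-1, -5, 4), and w × v = (35, -11, -5).
Distance = |w × v| / |v| = √1371 / √38 ≈ 6.0066.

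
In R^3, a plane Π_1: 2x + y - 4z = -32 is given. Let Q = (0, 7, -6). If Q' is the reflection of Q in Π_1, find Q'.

λ = (n·Q − d)/|n|² = (31 − (-32))/21 = 3.
Reflection = Q − 2λn = (0, 7, -6) − 6·(2, 1, -4) = (-12, 1, 18).

(-12, 1, 18)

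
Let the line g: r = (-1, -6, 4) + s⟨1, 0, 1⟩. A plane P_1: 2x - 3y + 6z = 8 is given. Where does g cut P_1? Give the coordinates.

Substitute r = (-1, -6, 4) + t(1, 0, 1) into the plane: 40 + 8t = 8, so t = -4.
Intersection: (-1, -6, 4) + (-4)·(1, 0, 1) = (-5, -6, 0).

(-5, -6, 0)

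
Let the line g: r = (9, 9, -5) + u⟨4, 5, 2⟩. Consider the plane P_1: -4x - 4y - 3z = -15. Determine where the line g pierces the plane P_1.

(5, 4, -7)

Substitute r = (9, 9, -5) + t(4, 5, 2) into the plane: -57 + (-42)t = -15, so t = -1.
Intersection: (9, 9, -5) + (-1)·(4, 5, 2) = (5, 4, -7).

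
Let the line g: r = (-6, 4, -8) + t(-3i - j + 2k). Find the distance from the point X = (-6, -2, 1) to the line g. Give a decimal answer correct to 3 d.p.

8.710

Taking (-6, 4, -8) on g with direction v = (-3, -1, 2): w = X − (-6, 4, -8) = (0, -6, 9), and w × v = (-3, -27, -18).
Distance = |w × v| / |v| = √1062 / √14 ≈ 8.710.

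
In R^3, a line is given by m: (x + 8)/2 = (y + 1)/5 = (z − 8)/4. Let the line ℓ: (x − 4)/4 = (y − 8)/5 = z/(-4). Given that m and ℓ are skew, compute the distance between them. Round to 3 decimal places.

m has direction (2, 5, 4) through (-8, -1, 8).
ℓ has direction (4, 5, -4) through (4, 8, 0).
Common perpendicular direction n = (2, 5, 4) × (4, 5, -4) = (-40, 24, -10).
With w = (4, 8, 0) − (-8, -1, 8) = (12, 9, -8), w · n = -184.
Distance = |w · n| / |n| = |-184| / √2276 ≈ 3.857.

3.857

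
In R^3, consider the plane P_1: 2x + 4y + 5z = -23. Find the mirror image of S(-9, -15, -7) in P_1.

(-1, 1, 13)

λ = (n·S − d)/|n|² = (-113 − (-23))/45 = -2.
Reflection = S − 2λn = (-9, -15, -7) − (-4)·(2, 4, 5) = (-1, 1, 13).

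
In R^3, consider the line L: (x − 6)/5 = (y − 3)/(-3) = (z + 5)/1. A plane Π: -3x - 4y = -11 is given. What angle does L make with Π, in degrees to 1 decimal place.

5.8

L has direction (5, -3, 1) through (6, 3, -5).
sin θ = |n·v| / (|n||v|) = |-3| / (√25 · √35) = 0.10142.
θ ≈ 5.8°.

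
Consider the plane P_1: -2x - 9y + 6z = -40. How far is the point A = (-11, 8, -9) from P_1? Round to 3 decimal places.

n·A − d = (-2)·(-11) + (-9)·(8) + (6)·(-9) − (-40) = -64; |n| = √121.
Distance = |-64| / √121 = 64/√121 ≈ 5.818.

5.818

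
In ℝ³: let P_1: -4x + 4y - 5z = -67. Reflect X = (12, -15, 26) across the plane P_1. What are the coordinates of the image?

(-12, 9, -4)

λ = (n·X − d)/|n|² = (-238 − (-67))/57 = -3.
Reflection = X − 2λn = (12, -15, 26) − (-6)·(-4, 4, -5) = (-12, 9, -4).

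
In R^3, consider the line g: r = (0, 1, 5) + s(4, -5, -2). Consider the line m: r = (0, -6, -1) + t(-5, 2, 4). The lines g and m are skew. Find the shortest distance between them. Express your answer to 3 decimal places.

Common perpendicular direction n = (4, -5, -2) × (-5, 2, 4) = (-16, -6, -17).
With w = (0, -6, -1) − (0, 1, 5) = (0, -7, -6), w · n = 144.
Distance = |w · n| / |n| = |144| / √581 ≈ 5.974.

5.974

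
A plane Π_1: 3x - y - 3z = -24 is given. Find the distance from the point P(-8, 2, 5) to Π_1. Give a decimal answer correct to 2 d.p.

3.90

n·P − d = (3)·(-8) + (-1)·(2) + (-3)·(5) − (-24) = -17; |n| = √19.
Distance = |-17| / √19 = 17/√19 ≈ 3.90.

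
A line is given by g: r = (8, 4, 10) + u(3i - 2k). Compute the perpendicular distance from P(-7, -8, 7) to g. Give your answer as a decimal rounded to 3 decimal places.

16.155

Taking (8, 4, 10) on g with direction v = (3, 0, -2): w = P − (8, 4, 10) = (-15, -12, -3), and w × v = (24, -39, 36).
Distance = |w × v| / |v| = √3393 / √13 ≈ 16.155.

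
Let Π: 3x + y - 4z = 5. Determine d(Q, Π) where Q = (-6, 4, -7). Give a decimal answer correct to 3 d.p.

1.765

n·Q − d = (3)·(-6) + (1)·(4) + (-4)·(-7) − 5 = 9; |n| = √26.
Distance = |9| / √26 = 9/√26 ≈ 1.765.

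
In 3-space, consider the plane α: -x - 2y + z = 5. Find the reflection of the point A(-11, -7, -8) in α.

λ = (n·A − d)/|n|² = (17 − 5)/6 = 2.
Reflection = A − 2λn = (-11, -7, -8) − 4·(-1, -2, 1) = (-7, 1, -12).

(-7, 1, -12)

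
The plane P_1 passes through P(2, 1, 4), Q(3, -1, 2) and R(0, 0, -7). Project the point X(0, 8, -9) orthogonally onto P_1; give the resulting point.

PQ = (1, -2, -2), PR = (-2, -1, -11); a normal to P_1 is PQ × PR = (20, 15, -5).
Using P: P_1 has equation 20x + 15y - 5z = 35.
Foot = X − λn with λ = (n·X − d)/|n|² = (165 − 35)/650 = 1/5.
Foot = (0, 8, -9) − (1/5)·(20, 15, -5) = (-4, 5, -8).

(-4, 5, -8)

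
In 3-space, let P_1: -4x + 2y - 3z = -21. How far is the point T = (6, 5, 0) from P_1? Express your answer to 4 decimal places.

1.2999

n·T − d = (-4)·(6) + (2)·(5) + (-3)·(0) − (-21) = 7; |n| = √29.
Distance = |7| / √29 = 7/√29 ≈ 1.2999.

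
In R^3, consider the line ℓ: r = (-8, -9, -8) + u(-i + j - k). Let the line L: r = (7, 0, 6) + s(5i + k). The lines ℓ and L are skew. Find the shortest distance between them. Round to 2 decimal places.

14.04

Common perpendicular direction n = (-1, 1, -1) × (5, 0, 1) = (1, -4, -5).
With w = (7, 0, 6) − (-8, -9, -8) = (15, 9, 14), w · n = -91.
Distance = |w · n| / |n| = |-91| / √42 ≈ 14.04.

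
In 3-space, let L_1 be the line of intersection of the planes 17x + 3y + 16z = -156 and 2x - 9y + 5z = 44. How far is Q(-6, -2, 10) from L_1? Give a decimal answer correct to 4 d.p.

9.0844

Direction of L_1: (17, 3, 16) × (2, -9, 5) = (159, -53, -159).
A point on L_1: solving the two plane equations with x = -4 gives (-4, -8, -4).
Taking (-4, -8, -4) on L_1 with direction v = (159, -53, -159): w = Q − (-4, -8, -4) = (-2, 6, 14), and w × v = (-212, 1908, -848).
Distance = |w × v| / |v| = √4404512 / √53371 ≈ 9.0844.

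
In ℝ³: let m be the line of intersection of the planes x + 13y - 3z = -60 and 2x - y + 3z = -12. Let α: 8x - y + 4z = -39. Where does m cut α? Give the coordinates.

Direction of m: (1, 13, -3) × (2, -1, 3) = (36, -9, -27).
A point on m: solving the two plane equations with x = 0 gives (0, -6, -6).
Substitute r = (0, -6, -6) + t(36, -9, -27) into the plane: -18 + 189t = -39, so t = -1/9.
Intersection: (0, -6, -6) + (-1/9)·(36, -9, -27) = (-4, -5, -3).

(-4, -5, -3)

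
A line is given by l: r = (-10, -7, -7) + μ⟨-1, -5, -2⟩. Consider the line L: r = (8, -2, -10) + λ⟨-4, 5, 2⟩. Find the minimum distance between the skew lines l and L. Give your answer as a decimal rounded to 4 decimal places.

4.6424

Common perpendicular direction n = (-1, -5, -2) × (-4, 5, 2) = (0, 10, -25).
With w = (8, -2, -10) − (-10, -7, -7) = (18, 5, -3), w · n = 125.
Distance = |w · n| / |n| = |125| / √725 ≈ 4.6424.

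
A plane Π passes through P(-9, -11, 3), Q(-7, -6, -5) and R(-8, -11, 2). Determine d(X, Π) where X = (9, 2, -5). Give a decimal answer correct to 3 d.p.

13.803

PQ = (2, 5, -8), PR = (1, 0, -1); a normal to Π is PQ × PR = (-5, -6, -5).
Using P: Π has equation -5x - 6y - 5z = 96.
n·X − d = (-5)·(9) + (-6)·(2) + (-5)·(-5) − 96 = -128; |n| = √86.
Distance = |-128| / √86 = 128/√86 ≈ 13.803.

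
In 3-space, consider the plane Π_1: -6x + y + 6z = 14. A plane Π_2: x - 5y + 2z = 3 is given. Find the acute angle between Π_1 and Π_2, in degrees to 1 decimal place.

cos θ = |n₁·n₂| / (|n₁||n₂|) = |1| / (√73 · √30).
θ = arccos(0.02137) ≈ 88.8°.

88.8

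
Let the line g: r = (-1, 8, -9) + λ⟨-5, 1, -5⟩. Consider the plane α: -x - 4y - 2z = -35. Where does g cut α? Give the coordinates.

(9, 6, 1)

Substitute r = (-1, 8, -9) + t(-5, 1, -5) into the plane: -13 + 11t = -35, so t = -2.
Intersection: (-1, 8, -9) + (-2)·(-5, 1, -5) = (9, 6, 1).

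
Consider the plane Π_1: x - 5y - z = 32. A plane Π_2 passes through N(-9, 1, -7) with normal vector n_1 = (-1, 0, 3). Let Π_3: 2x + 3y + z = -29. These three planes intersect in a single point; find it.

Π_2: n_1·r = n_1·N gives -x + 3z = -12.
Solving the 3×3 linear system x - 5y - z = 32, -x + 3z = -12, 2x + 3y + z = -29 (e.g. by elimination or Cramer's rule, determinant = -41) gives (-3, -6, -5).

(-3, -6, -5)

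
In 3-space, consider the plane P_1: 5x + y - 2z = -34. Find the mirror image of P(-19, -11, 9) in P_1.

λ = (n·P − d)/|n|² = (-124 − (-34))/30 = -3.
Reflection = P − 2λn = (-19, -11, 9) − (-6)·(5, 1, -2) = (11, -5, -3).

(11, -5, -3)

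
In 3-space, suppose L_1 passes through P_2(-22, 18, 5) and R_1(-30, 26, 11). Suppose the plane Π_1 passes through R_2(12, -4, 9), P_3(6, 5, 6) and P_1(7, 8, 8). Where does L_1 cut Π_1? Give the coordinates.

(-6, 2, -7)

A direction vector for L_1 is R_1 − P_2 = (-8, 8, 6).
R_2P_3 = (-6, 9, -3), R_2P_1 = (-5, 12, -1); a normal to Π_1 is R_2P_3 × R_2P_1 = (27, 9, -27).
Using R_2: Π_1 has equation 27x + 9y - 27z = 45.
Substitute r = (-22, 18, 5) + t(-8, 8, 6) into the plane: -567 + (-306)t = 45, so t = -2.
Intersection: (-22, 18, 5) + (-2)·(-8, 8, 6) = (-6, 2, -7).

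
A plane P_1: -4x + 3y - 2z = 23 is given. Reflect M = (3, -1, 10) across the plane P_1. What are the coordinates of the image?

λ = (n·M − d)/|n|² = (-35 − 23)/29 = -2.
Reflection = M − 2λn = (3, -1, 10) − (-4)·(-4, 3, -2) = (-13, 11, 2).

(-13, 11, 2)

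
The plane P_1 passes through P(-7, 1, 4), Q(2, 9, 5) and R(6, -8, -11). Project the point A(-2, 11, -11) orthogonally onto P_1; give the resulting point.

(4, 3, -1)

PQ = (9, 8, 1), PR = (13, -9, -15); a normal to P_1 is PQ × PR = (-111, 148, -185).
Using P: P_1 has equation -111x + 148y - 185z = 185.
Foot = A − λn with λ = (n·A − d)/|n|² = (3885 − 185)/68450 = 2/37.
Foot = (-2, 11, -11) − (2/37)·(-111, 148, -185) = (4, 3, -1).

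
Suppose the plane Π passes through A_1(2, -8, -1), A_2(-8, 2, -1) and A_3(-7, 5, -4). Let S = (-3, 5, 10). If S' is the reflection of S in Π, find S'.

A_1A_2 = (-10, 10, 0), A_1A_3 = (-9, 13, -3); a normal to Π is A_1A_2 × A_1A_3 = (-30, -30, -40).
Using A_1: Π has equation -30x - 30y - 40z = 220.
λ = (n·S − d)/|n|² = (-460 − 220)/3400 = -1/5.
Reflection = S − 2λn = (-3, 5, 10) − (-2/5)·(-30, -30, -40) = (-15, -7, -6).

(-15, -7, -6)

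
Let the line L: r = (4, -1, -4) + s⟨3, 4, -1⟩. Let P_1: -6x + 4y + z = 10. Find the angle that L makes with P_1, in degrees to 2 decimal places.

4.64

sin θ = |n·v| / (|n||v|) = |-3| / (√53 · √26) = 0.08082.
θ ≈ 4.64°.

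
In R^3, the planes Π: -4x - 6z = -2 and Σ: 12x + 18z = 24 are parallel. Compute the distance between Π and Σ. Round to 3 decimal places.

Rescale Σ by 1/(-3): -4x - 6z = -8. Then distance = |-2 − (-8)| / √52 ≈ 0.832.

0.832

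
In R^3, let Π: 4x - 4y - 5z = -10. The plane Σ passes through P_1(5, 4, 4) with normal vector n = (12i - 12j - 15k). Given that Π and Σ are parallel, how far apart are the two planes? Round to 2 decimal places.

Σ: n·r = n·P_1 gives 12x - 12y - 15z = -48.
Rescale Σ by 1/3: 4x - 4y - 5z = -16. Then distance = |-10 − (-16)| / √57 ≈ 0.79.

0.79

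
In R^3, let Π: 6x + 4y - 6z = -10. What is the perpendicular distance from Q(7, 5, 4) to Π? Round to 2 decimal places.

n·Q − d = (6)·(7) + (4)·(5) + (-6)·(4) − (-10) = 48; |n| = √88.
Distance = |48| / √88 = 48/√88 ≈ 5.12.

5.12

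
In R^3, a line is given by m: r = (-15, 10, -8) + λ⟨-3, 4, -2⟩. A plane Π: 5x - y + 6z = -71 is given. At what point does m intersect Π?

(-9, 2, -4)

Substitute r = (-15, 10, -8) + t(-3, 4, -2) into the plane: -133 + (-31)t = -71, so t = -2.
Intersection: (-15, 10, -8) + (-2)·(-3, 4, -2) = (-9, 2, -4).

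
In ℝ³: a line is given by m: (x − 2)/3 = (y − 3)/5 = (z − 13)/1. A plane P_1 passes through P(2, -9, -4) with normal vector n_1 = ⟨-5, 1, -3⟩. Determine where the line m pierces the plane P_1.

(-7, -12, 10)

m has direction (3, 5, 1) through (2, 3, 13).
P_1: n_1·r = n_1·P gives -5x + y - 3z = -7.
Substitute r = (2, 3, 13) + t(3, 5, 1) into the plane: -46 + (-13)t = -7, so t = -3.
Intersection: (2, 3, 13) + (-3)·(3, 5, 1) = (-7, -12, 10).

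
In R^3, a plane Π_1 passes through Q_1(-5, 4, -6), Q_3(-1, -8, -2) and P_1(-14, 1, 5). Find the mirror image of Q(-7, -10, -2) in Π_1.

Q_1Q_3 = (4, -12, 4), Q_1P_1 = (-9, -3, 11); a normal to Π_1 is Q_1Q_3 × Q_1P_1 = (-120, -80, -120).
Using Q_1: Π_1 has equation -120x - 80y - 120z = 1000.
λ = (n·Q − d)/|n|² = (1880 − 1000)/35200 = 1/40.
Reflection = Q − 2λn = (-7, -10, -2) − (1/20)·(-120, -80, -120) = (-1, -6, 4).

(-1, -6, 4)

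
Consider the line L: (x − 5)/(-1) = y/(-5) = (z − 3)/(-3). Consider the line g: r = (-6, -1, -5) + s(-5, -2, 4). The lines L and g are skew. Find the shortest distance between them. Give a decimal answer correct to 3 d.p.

L has direction (-1, -5, -3) through (5, 0, 3).
Common perpendicular direction n = (-1, -5, -3) × (-5, -2, 4) = (-26, 19, -23).
With w = (-6, -1, -5) − (5, 0, 3) = (-11, -1, -8), w · n = 451.
Distance = |w · n| / |n| = |451| / √1566 ≈ 11.397.

11.397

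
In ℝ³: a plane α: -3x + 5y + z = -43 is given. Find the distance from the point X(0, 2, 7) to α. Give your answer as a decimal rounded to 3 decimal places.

10.142

n·X − d = (-3)·(0) + (5)·(2) + (1)·(7) − (-43) = 60; |n| = √35.
Distance = |60| / √35 = 60/√35 ≈ 10.142.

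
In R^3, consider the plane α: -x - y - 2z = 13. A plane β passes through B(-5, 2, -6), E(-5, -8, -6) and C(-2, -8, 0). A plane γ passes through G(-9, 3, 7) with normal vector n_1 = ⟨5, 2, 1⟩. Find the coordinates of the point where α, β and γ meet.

(-2, -11, 0)

BE = (0, -10, 0), BC = (3, -10, 6); a normal to β is BE × BC = (-60, 0, 30).
Using B: β has equation -60x + 30z = 120.
γ: n_1·r = n_1·G gives 5x + 2y + z = -32.
Solving the 3×3 linear system -x - y - 2z = 13, -60x + 30z = 120, 5x + 2y + z = -32 (e.g. by elimination or Cramer's rule, determinant = 90) gives (-2, -11, 0).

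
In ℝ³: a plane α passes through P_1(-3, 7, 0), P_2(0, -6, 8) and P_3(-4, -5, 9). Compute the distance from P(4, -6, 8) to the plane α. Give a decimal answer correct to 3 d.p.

P_1P_2 = (3, -13, 8), P_1P_3 = (-1, -12, 9); a normal to α is P_1P_2 × P_1P_3 = (-21, -35, -49).
Using P_1: α has equation -21x - 35y - 49z = -182.
n·P − d = (-21)·(4) + (-35)·(-6) + (-49)·(8) − (-182) = -84; |n| = √4067.
Distance = |-84| / √4067 = 84/√4067 ≈ 1.317.

1.317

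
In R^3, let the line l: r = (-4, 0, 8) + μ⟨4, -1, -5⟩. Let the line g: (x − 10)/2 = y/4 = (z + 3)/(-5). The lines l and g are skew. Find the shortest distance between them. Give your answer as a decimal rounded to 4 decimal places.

4.6931

g has direction (2, 4, -5) through (10, 0, -3).
Common perpendicular direction n = (4, -1, -5) × (2, 4, -5) = (25, 10, 18).
With w = (10, 0, -3) − (-4, 0, 8) = (14, 0, -11), w · n = 152.
Distance = |w · n| / |n| = |152| / √1049 ≈ 4.6931.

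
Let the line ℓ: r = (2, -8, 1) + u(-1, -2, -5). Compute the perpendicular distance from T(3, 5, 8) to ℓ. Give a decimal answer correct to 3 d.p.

9.532

Taking (2, -8, 1) on ℓ with direction v = (-1, -2, -5): w = T − (2, -8, 1) = (1, 13, 7), and w × v = (-51, -2, 11).
Distance = |w × v| / |v| = √2726 / √30 ≈ 9.532.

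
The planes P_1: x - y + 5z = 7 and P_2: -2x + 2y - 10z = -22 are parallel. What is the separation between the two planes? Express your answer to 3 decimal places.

0.770

Rescale P_2 by 1/(-2): x - y + 5z = 11. Then distance = |7 − 11| / √27 ≈ 0.770.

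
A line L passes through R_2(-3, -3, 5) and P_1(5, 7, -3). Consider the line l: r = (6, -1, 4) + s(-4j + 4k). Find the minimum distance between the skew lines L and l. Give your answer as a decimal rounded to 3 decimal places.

0.870

A direction vector for L is P_1 − R_2 = (8, 10, -8).
Common perpendicular direction n = (8, 10, -8) × (0, -4, 4) = (8, -32, -32).
With w = (6, -1, 4) − (-3, -3, 5) = (9, 2, -1), w · n = 40.
Distance = |w · n| / |n| = |40| / √2112 ≈ 0.870.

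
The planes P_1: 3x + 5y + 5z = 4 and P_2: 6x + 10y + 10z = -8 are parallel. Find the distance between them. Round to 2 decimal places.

Rescale P_2 by 1/2: 3x + 5y + 5z = -4. Then distance = |4 − (-4)| / √59 ≈ 1.04.

1.04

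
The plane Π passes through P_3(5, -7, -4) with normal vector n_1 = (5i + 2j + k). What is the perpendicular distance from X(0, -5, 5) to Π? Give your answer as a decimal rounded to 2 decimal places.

Π: n_1·r = n_1·P_3 gives 5x + 2y + z = 7.
n·X − d = (5)·(0) + (2)·(-5) + (1)·(5) − 7 = -12; |n| = √30.
Distance = |-12| / √30 = 12/√30 ≈ 2.19.

2.19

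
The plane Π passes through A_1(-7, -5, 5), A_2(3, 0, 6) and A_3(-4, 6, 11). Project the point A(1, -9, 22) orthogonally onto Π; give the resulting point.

(-2, 0, 7)

A_1A_2 = (10, 5, 1), A_1A_3 = (3, 11, 6); a normal to Π is A_1A_2 × A_1A_3 = (19, -57, 95).
Using A_1: Π has equation 19x - 57y + 95z = 627.
Foot = A − λn with λ = (n·A − d)/|n|² = (2622 − 627)/12635 = 3/19.
Foot = (1, -9, 22) − (3/19)·(19, -57, 95) = (-2, 0, 7).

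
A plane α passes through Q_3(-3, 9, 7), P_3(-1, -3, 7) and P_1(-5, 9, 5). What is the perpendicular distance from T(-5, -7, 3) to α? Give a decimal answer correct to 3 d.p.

Q_3P_3 = (2, -12, 0), Q_3P_1 = (-2, 0, -2); a normal to α is Q_3P_3 × Q_3P_1 = (24, 4, -24).
Using Q_3: α has equation 24x + 4y - 24z = -204.
n·T − d = (24)·(-5) + (4)·(-7) + (-24)·(3) − (-204) = -16; |n| = √1168.
Distance = |-16| / √1168 = 16/√1168 ≈ 0.468.

0.468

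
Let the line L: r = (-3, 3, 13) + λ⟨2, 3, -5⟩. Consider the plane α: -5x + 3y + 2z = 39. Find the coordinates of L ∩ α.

Substitute r = (-3, 3, 13) + t(2, 3, -5) into the plane: 50 + (-11)t = 39, so t = 1.
Intersection: (-3, 3, 13) + 1·(2, 3, -5) = (-1, 6, 8).

(-1, 6, 8)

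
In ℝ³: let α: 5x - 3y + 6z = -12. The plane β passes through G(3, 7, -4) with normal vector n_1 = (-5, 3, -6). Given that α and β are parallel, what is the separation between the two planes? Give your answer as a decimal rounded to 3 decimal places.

β: n_1·r = n_1·G gives -5x + 3y - 6z = 30.
Rescale β by 1/(-1): 5x - 3y + 6z = -30. Then distance = |-12 − (-30)| / √70 ≈ 2.151.

2.151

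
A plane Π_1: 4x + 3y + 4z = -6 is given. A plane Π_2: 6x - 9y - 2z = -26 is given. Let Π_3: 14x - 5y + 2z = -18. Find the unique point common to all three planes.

Solving the 3×3 linear system 4x + 3y + 4z = -6, 6x - 9y - 2z = -26, 14x - 5y + 2z = -18 (e.g. by elimination or Cramer's rule, determinant = 152) gives (2, 6, -8).

(2, 6, -8)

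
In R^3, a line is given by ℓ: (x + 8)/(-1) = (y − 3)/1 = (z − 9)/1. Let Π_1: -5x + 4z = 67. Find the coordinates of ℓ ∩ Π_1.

(-7, 2, 8)

ℓ has direction (-1, 1, 1) through (-8, 3, 9).
Substitute r = (-8, 3, 9) + t(-1, 1, 1) into the plane: 76 + 9t = 67, so t = -1.
Intersection: (-8, 3, 9) + (-1)·(-1, 1, 1) = (-7, 2, 8).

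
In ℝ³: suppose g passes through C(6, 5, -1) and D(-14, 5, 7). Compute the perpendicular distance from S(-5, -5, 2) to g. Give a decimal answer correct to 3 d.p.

10.084

A direction vector for g is D − C = (-20, 0, 8).
Taking (6, 5, -1) on g with direction v = (-20, 0, 8): w = S − (6, 5, -1) = (-11, -10, 3), and w × v = (-80, 28, -200).
Distance = |w × v| / |v| = √47184 / √464 ≈ 10.084.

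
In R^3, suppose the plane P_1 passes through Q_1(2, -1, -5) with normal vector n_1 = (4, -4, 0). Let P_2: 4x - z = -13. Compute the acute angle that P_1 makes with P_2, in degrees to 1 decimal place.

46.7

P_1: n_1·r = n_1·Q_1 gives 4x - 4y = 12.
cos θ = |n₁·n₂| / (|n₁||n₂|) = |16| / (√32 · √17).
θ = arccos(0.68599) ≈ 46.7°.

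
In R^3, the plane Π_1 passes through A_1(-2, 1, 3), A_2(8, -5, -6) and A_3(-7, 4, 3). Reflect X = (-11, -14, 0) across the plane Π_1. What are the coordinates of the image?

A_1A_2 = (10, -6, -9), A_1A_3 = (-5, 3, 0); a normal to Π_1 is A_1A_2 × A_1A_3 = (27, 45, 0).
Using A_1: Π_1 has equation 27x + 45y = -9.
λ = (n·X − d)/|n|² = (-927 − (-9))/2754 = -1/3.
Reflection = X − 2λn = (-11, -14, 0) − (-2/3)·(27, 45, 0) = (7, 16, 0).

(7, 16, 0)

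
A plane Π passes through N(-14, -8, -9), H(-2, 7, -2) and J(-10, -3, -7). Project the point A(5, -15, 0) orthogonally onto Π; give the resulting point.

(-10, -3, 0)

NH = (12, 15, 7), NJ = (4, 5, 2); a normal to Π is NH × NJ = (-5, 4, 0).
Using N: Π has equation -5x + 4y = 38.
Foot = A − λn with λ = (n·A − d)/|n|² = (-85 − 38)/41 = -3.
Foot = (5, -15, 0) − (-3)·(-5, 4, 0) = (-10, -3, 0).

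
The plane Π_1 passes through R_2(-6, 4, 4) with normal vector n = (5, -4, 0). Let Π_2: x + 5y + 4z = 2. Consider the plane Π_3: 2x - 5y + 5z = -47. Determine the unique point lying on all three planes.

Π_1: n·r = n·R_2 gives 5x - 4y = -46.
Solving the 3×3 linear system 5x - 4y = -46, x + 5y + 4z = 2, 2x - 5y + 5z = -47 (e.g. by elimination or Cramer's rule, determinant = 213) gives (-6, 4, -3).

(-6, 4, -3)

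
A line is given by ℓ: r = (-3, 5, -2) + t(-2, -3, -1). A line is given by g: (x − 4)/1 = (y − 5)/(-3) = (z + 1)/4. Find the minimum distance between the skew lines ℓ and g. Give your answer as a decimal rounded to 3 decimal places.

5.095

g has direction (1, -3, 4) through (4, 5, -1).
Common perpendicular direction n = (-2, -3, -1) × (1, -3, 4) = (-15, 7, 9).
With w = (4, 5, -1) − (-3, 5, -2) = (7, 0, 1), w · n = -96.
Distance = |w · n| / |n| = |-96| / √355 ≈ 5.095.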